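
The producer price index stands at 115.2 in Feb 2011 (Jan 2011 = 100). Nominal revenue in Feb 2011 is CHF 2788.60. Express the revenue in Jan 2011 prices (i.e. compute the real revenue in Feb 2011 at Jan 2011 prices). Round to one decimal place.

Real = Nominal ÷ (Index/100) = 2788.60 ÷ (115.2/100)
     = 2788.60 ÷ 1.152 = 2420.6597

2420.7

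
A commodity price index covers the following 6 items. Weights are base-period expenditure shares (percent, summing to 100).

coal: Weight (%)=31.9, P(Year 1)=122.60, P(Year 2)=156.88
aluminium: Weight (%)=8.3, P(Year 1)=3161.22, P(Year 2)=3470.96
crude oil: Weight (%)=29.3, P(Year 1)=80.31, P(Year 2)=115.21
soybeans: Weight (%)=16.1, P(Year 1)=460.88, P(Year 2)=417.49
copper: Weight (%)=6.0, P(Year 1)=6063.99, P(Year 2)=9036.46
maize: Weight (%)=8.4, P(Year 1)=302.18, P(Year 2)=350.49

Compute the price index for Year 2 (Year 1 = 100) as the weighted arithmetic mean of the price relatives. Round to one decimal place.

coal: 31.9 × (156.88/122.60) = 31.9 × 1.279608 = 40.8195
aluminium: 8.3 × (3470.96/3161.22) = 8.3 × 1.097981 = 9.1132
crude oil: 29.3 × (115.21/80.31) = 29.3 × 1.434566 = 42.0328
soybeans: 16.1 × (417.49/460.88) = 16.1 × 0.905854 = 14.5842
copper: 6.0 × (9036.46/6063.99) = 6.0 × 1.490184 = 8.9411
maize: 8.4 × (350.49/302.18) = 8.4 × 1.159872 = 9.7429
Index = Σ wᵢ·(p₁ᵢ/p₀ᵢ) = 40.8195 + 9.1132 + 42.0328 + 14.5842 + 8.9411 + 9.7429 = 125.2338

125.2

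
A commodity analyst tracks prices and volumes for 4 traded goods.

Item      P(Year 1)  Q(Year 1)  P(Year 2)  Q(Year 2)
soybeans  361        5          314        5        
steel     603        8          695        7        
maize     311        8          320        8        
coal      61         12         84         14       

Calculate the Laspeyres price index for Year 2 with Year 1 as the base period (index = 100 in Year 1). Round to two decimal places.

Laspeyres price index uses base-period quantities as weights.
ΣP(Year 2)·Q(Year 1) = 314×5 + 695×8 + 320×8 + 84×12 = 1570 + 5560 + 2560 + 1008 = 10698
ΣP(Year 1)·Q(Year 1) = 361×5 + 603×8 + 311×8 + 61×12 = 1805 + 4824 + 2488 + 732 = 9849
Index = 10698 / 9849 × 100 = 108.6202

108.62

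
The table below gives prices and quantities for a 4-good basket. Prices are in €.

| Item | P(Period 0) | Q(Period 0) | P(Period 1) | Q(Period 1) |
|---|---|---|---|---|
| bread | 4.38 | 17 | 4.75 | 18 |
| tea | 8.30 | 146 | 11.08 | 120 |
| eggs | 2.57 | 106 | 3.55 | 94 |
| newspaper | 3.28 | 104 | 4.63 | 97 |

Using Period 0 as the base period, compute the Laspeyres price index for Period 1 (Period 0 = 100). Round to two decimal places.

Laspeyres price index uses base-period quantities as weights.
ΣP(Period 1)·Q(Period 0) = 4.75×17 + 11.08×146 + 3.55×106 + 4.63×104 = 80.75 + 1617.68 + 376.3 + 481.52 = 2556.25
ΣP(Period 0)·Q(Period 0) = 4.38×17 + 8.30×146 + 2.57×106 + 3.28×104 = 74.46 + 1211.8 + 272.42 + 341.12 = 1899.8
Index = 2556.25 / 1899.8 × 100 = 134.5536

134.55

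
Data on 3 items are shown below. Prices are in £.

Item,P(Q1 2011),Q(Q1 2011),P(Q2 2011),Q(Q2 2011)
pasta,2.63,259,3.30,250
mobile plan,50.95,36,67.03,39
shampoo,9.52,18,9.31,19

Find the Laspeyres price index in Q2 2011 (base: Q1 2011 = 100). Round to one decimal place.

Laspeyres price index uses base-period quantities as weights.
ΣP(Q2 2011)·Q(Q1 2011) = 3.30×259 + 67.03×36 + 9.31×18 = 854.7 + 2413.08 + 167.58 = 3435.36
ΣP(Q1 2011)·Q(Q1 2011) = 2.63×259 + 50.95×36 + 9.52×18 = 681.17 + 1834.2 + 171.36 = 2686.73
Index = 3435.36 / 2686.73 × 100 = 127.8640

127.9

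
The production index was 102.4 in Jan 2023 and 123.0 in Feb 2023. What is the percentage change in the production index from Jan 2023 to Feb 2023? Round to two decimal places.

20.12%

Change = (123.0 − 102.4) / 102.4 × 100
       = 20.6 / 102.4 × 100 = 20.1172%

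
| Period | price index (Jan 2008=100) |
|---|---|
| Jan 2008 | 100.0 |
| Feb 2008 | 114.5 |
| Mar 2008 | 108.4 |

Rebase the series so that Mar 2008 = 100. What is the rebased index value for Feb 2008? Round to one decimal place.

105.6

Rebased(Feb 2008) = 114.5 / 108.4 × 100 = 105.6273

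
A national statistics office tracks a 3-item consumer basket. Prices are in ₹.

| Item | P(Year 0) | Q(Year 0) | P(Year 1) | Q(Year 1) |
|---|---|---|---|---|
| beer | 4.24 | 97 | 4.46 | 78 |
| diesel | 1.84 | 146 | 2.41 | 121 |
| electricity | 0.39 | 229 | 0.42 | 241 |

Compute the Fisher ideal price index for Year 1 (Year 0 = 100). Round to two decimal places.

Laspeyres component (base-period weights):
ΣP(Year 1)Q(Year 0) = 4.46×97 + 2.41×146 + 0.42×229 = 432.62 + 351.86 + 96.18 = 880.66
ΣP(Year 0)Q(Year 0) = 4.24×97 + 1.84×146 + 0.39×229 = 411.28 + 268.64 + 89.31 = 769.23
L = 880.66 / 769.23 × 100 = 114.4859
Paasche component (current-period weights):
ΣP(Year 1)Q(Year 1) = 4.46×78 + 2.41×121 + 0.42×241 = 347.88 + 291.61 + 101.22 = 740.71
ΣP(Year 0)Q(Year 1) = 4.24×78 + 1.84×121 + 0.39×241 = 330.72 + 222.64 + 93.99 = 647.35
P = 740.71 / 647.35 × 100 = 114.4219
Fisher = √(L × P) = √(114.4859 × 114.4219) = 114.4539

114.45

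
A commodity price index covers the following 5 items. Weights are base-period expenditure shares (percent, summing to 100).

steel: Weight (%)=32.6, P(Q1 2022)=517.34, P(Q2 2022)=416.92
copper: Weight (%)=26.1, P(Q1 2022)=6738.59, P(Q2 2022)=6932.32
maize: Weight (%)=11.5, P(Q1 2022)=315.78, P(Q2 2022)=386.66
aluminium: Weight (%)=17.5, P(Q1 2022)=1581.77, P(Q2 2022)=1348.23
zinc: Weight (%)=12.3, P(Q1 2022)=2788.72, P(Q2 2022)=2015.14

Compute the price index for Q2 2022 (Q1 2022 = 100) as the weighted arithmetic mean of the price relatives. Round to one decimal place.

steel: 32.6 × (416.92/517.34) = 32.6 × 0.805892 = 26.2721
copper: 26.1 × (6932.32/6738.59) = 26.1 × 1.028749 = 26.8504
maize: 11.5 × (386.66/315.78) = 11.5 × 1.224460 = 14.0813
aluminium: 17.5 × (1348.23/1581.77) = 17.5 × 0.852355 = 14.9162
zinc: 12.3 × (2015.14/2788.72) = 12.3 × 0.722604 = 8.8880
Index = Σ wᵢ·(p₁ᵢ/p₀ᵢ) = 26.2721 + 26.8504 + 14.0813 + 14.9162 + 8.8880 = 91.0080

91.0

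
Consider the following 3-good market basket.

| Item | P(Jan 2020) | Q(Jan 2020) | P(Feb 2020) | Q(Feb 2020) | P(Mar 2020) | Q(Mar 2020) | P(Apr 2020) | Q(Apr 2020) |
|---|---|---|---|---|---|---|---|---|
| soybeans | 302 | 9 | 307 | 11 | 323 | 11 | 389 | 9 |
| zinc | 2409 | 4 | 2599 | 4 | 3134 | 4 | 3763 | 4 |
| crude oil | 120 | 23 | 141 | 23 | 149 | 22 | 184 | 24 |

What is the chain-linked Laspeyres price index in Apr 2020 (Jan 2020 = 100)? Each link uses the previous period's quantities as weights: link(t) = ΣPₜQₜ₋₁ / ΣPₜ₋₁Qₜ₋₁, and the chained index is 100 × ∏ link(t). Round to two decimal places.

Link Jan 2020→Feb 2020:
ΣP(Feb 2020)Q(Jan 2020) = 307×9 + 2599×4 + 141×23 = 2763 + 10396 + 3243 = 16402
ΣP(Jan 2020)Q(Jan 2020) = 302×9 + 2409×4 + 120×23 = 2718 + 9636 + 2760 = 15114
link = 16402/15114 = 1.085219
Link Feb 2020→Mar 2020:
ΣP(Mar 2020)Q(Feb 2020) = 323×11 + 3134×4 + 149×23 = 3553 + 12536 + 3427 = 19516
ΣP(Feb 2020)Q(Feb 2020) = 307×11 + 2599×4 + 141×23 = 3377 + 10396 + 3243 = 17016
link = 19516/17016 = 1.146921
Link Mar 2020→Apr 2020:
ΣP(Apr 2020)Q(Mar 2020) = 389×11 + 3763×4 + 184×22 = 4279 + 15052 + 4048 = 23379
ΣP(Mar 2020)Q(Mar 2020) = 323×11 + 3134×4 + 149×22 = 3553 + 12536 + 3278 = 19367
link = 23379/19367 = 1.207157
Chained index = 100 × 1.085219 × 1.146921 × 1.207157 = 150.2499

150.25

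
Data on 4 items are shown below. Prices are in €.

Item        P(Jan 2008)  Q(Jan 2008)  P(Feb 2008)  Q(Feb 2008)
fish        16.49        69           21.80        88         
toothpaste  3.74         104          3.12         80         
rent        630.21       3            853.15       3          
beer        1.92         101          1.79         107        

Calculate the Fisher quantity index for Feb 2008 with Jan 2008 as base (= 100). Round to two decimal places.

107.08

Laspeyres component (base-period weights):
ΣP(Jan 2008)Q(Feb 2008) = 16.49×88 + 3.74×80 + 630.21×3 + 1.92×107 = 1451.12 + 299.2 + 1890.63 + 205.44 = 3846.39
ΣP(Jan 2008)Q(Jan 2008) = 16.49×69 + 3.74×104 + 630.21×3 + 1.92×101 = 1137.81 + 388.96 + 1890.63 + 193.92 = 3611.32
L = 3846.39 / 3611.32 × 100 = 106.5093
Paasche component (current-period weights):
ΣP(Feb 2008)Q(Feb 2008) = 21.80×88 + 3.12×80 + 853.15×3 + 1.79×107 = 1918.4 + 249.6 + 2559.45 + 191.53 = 4918.98
ΣP(Feb 2008)Q(Jan 2008) = 21.80×69 + 3.12×104 + 853.15×3 + 1.79×101 = 1504.2 + 324.48 + 2559.45 + 180.79 = 4568.92
P = 4918.98 / 4568.92 × 100 = 107.6618
Fisher = √(L × P) = √(106.5093 × 107.6618) = 107.0840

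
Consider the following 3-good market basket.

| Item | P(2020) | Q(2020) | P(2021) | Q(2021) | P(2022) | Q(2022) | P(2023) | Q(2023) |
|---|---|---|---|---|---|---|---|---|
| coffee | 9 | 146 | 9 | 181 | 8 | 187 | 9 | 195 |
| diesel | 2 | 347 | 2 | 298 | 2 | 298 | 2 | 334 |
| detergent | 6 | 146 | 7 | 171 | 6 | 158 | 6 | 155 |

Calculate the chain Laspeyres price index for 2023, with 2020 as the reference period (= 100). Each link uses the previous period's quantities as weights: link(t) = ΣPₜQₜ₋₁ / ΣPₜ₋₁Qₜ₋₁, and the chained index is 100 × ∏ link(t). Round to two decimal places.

100.05

Link 2020→2021:
ΣP(2021)Q(2020) = 9×146 + 2×347 + 7×146 = 1314 + 694 + 1022 = 3030
ΣP(2020)Q(2020) = 9×146 + 2×347 + 6×146 = 1314 + 694 + 876 = 2884
link = 3030/2884 = 1.050624
Link 2021→2022:
ΣP(2022)Q(2021) = 8×181 + 2×298 + 6×171 = 1448 + 596 + 1026 = 3070
ΣP(2021)Q(2021) = 9×181 + 2×298 + 7×171 = 1629 + 596 + 1197 = 3422
link = 3070/3422 = 0.897136
Link 2022→2023:
ΣP(2023)Q(2022) = 9×187 + 2×298 + 6×158 = 1683 + 596 + 948 = 3227
ΣP(2022)Q(2022) = 8×187 + 2×298 + 6×158 = 1496 + 596 + 948 = 3040
link = 3227/3040 = 1.061513
Chained index = 100 × 1.050624 × 0.897136 × 1.061513 = 100.0532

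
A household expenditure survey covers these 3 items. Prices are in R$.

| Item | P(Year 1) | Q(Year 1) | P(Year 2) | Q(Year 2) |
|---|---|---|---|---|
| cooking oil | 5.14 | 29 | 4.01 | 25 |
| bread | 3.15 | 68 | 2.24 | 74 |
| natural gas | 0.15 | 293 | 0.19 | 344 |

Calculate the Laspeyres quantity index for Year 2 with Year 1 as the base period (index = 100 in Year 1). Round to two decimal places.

101.47

Laspeyres quantity index uses base-period prices as weights.
ΣP(Year 1)·Q(Year 2) = 5.14×25 + 3.15×74 + 0.15×344 = 128.5 + 233.1 + 51.6 = 413.2
ΣP(Year 1)·Q(Year 1) = 5.14×29 + 3.15×68 + 0.15×293 = 149.06 + 214.2 + 43.95 = 407.21
Index = 413.2 / 407.21 × 100 = 101.4710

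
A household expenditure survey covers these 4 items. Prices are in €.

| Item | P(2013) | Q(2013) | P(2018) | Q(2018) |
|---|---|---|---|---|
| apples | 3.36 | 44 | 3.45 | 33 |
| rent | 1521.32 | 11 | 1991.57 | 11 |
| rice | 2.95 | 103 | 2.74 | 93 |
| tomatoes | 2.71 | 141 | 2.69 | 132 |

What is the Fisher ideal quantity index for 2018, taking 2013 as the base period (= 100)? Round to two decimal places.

Laspeyres component (base-period weights):
ΣP(2013)Q(2018) = 3.36×33 + 1521.32×11 + 2.95×93 + 2.71×132 = 110.88 + 16734.52 + 274.35 + 357.72 = 17477.47
ΣP(2013)Q(2013) = 3.36×44 + 1521.32×11 + 2.95×103 + 2.71×141 = 147.84 + 16734.52 + 303.85 + 382.11 = 17568.32
L = 17477.47 / 17568.32 × 100 = 99.4829
Paasche component (current-period weights):
ΣP(2018)Q(2018) = 3.45×33 + 1991.57×11 + 2.74×93 + 2.69×132 = 113.85 + 21907.27 + 254.82 + 355.08 = 22631.02
ΣP(2018)Q(2013) = 3.45×44 + 1991.57×11 + 2.74×103 + 2.69×141 = 151.8 + 21907.27 + 282.22 + 379.29 = 22720.58
P = 22631.02 / 22720.58 × 100 = 99.6058
Fisher = √(L × P) = √(99.4829 × 99.6058) = 99.5443

99.54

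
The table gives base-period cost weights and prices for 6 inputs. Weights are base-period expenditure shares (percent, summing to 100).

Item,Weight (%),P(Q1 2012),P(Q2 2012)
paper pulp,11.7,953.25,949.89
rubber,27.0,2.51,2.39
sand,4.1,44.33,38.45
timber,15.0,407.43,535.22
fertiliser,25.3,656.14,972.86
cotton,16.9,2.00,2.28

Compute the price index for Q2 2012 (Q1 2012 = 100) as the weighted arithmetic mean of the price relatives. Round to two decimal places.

117.41

paper pulp: 11.7 × (949.89/953.25) = 11.7 × 0.996475 = 11.6588
rubber: 27.0 × (2.39/2.51) = 27.0 × 0.952191 = 25.7092
sand: 4.1 × (38.45/44.33) = 4.1 × 0.867358 = 3.5562
timber: 15.0 × (535.22/407.43) = 15.0 × 1.313649 = 19.7047
fertiliser: 25.3 × (972.86/656.14) = 25.3 × 1.482702 = 37.5124
cotton: 16.9 × (2.28/2.00) = 16.9 × 1.140000 = 19.2660
Index = Σ wᵢ·(p₁ᵢ/p₀ᵢ) = 11.6588 + 25.7092 + 3.5562 + 19.7047 + 37.5124 + 19.2660 = 117.4072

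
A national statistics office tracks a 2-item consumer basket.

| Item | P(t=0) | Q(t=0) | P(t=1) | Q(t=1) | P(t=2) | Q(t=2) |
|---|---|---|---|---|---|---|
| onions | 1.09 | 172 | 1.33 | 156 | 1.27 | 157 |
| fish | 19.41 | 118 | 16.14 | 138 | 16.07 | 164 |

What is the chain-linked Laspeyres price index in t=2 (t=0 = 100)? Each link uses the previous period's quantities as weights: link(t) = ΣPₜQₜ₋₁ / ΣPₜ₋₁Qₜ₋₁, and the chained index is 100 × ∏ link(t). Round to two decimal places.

85.42

Link t=0→t=1:
ΣP(t=1)Q(t=0) = 1.33×172 + 16.14×118 = 228.76 + 1904.52 = 2133.28
ΣP(t=0)Q(t=0) = 1.09×172 + 19.41×118 = 187.48 + 2290.38 = 2477.86
link = 2133.28/2477.86 = 0.860936
Link t=1→t=2:
ΣP(t=2)Q(t=1) = 1.27×156 + 16.07×138 = 198.12 + 2217.66 = 2415.78
ΣP(t=1)Q(t=1) = 1.33×156 + 16.14×138 = 207.48 + 2227.32 = 2434.8
link = 2415.78/2434.8 = 0.992188
Chained index = 100 × 0.860936 × 0.992188 = 85.4211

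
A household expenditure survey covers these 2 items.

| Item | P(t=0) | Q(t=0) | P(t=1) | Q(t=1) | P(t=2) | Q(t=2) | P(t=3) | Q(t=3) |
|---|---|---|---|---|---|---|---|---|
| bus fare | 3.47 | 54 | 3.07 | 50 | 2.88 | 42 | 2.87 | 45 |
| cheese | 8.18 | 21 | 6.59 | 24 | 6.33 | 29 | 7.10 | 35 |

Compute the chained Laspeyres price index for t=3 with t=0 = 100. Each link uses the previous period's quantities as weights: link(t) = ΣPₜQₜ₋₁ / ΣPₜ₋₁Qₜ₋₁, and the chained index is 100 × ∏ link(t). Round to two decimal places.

86.20

Link t=0→t=1:
ΣP(t=1)Q(t=0) = 3.07×54 + 6.59×21 = 165.78 + 138.39 = 304.17
ΣP(t=0)Q(t=0) = 3.47×54 + 8.18×21 = 187.38 + 171.78 = 359.16
link = 304.17/359.16 = 0.846893
Link t=1→t=2:
ΣP(t=2)Q(t=1) = 2.88×50 + 6.33×24 = 144 + 151.92 = 295.92
ΣP(t=1)Q(t=1) = 3.07×50 + 6.59×24 = 153.5 + 158.16 = 311.66
link = 295.92/311.66 = 0.949496
Link t=2→t=3:
ΣP(t=3)Q(t=2) = 2.87×42 + 7.10×29 = 120.54 + 205.9 = 326.44
ΣP(t=2)Q(t=2) = 2.88×42 + 6.33×29 = 120.96 + 183.57 = 304.53
link = 326.44/304.53 = 1.071947
Chained index = 100 × 0.846893 × 0.949496 × 1.071947 = 86.1976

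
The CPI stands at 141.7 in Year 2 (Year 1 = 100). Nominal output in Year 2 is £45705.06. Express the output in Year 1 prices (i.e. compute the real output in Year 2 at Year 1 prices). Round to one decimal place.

Real = Nominal ÷ (Index/100) = 45705.06 ÷ (141.7/100)
     = 45705.06 ÷ 1.417 = 32254.8059

32254.8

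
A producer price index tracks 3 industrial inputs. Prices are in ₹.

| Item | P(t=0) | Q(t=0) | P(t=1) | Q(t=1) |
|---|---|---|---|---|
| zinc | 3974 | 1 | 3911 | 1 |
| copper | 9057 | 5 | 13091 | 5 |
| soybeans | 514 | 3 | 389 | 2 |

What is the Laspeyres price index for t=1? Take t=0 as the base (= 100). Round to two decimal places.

138.84

Laspeyres price index uses base-period quantities as weights.
ΣP(t=1)·Q(t=0) = 3911×1 + 13091×5 + 389×3 = 3911 + 65455 + 1167 = 70533
ΣP(t=0)·Q(t=0) = 3974×1 + 9057×5 + 514×3 = 3974 + 45285 + 1542 = 50801
Index = 70533 / 50801 × 100 = 138.8418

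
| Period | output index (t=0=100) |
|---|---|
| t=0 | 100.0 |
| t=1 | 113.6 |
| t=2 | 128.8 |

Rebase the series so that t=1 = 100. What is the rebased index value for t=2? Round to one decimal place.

Rebased(t=2) = 128.8 / 113.6 × 100 = 113.3803

113.4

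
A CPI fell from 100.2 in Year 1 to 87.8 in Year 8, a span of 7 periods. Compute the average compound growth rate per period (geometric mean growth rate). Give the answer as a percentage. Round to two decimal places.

-1.87%

Growth factor = (87.8/100.2)^(1/7) = (0.876248)^(1/7) = 0.981305
Growth rate = 0.981305 − 1 = -0.018695 = -1.8695%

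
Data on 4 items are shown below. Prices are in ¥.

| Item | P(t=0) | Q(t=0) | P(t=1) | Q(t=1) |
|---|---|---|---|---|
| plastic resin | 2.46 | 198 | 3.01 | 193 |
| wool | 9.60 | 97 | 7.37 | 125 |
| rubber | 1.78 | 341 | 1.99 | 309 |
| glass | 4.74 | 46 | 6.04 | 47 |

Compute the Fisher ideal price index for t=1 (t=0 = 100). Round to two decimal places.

99.57

Laspeyres component (base-period weights):
ΣP(t=1)Q(t=0) = 3.01×198 + 7.37×97 + 1.99×341 + 6.04×46 = 595.98 + 714.89 + 678.59 + 277.84 = 2267.3
ΣP(t=0)Q(t=0) = 2.46×198 + 9.60×97 + 1.78×341 + 4.74×46 = 487.08 + 931.2 + 606.98 + 218.04 = 2243.3
L = 2267.3 / 2243.3 × 100 = 101.0699
Paasche component (current-period weights):
ΣP(t=1)Q(t=1) = 3.01×193 + 7.37×125 + 1.99×309 + 6.04×47 = 580.93 + 921.25 + 614.91 + 283.88 = 2400.97
ΣP(t=0)Q(t=1) = 2.46×193 + 9.60×125 + 1.78×309 + 4.74×47 = 474.78 + 1200 + 550.02 + 222.78 = 2447.58
P = 2400.97 / 2447.58 × 100 = 98.0957
Fisher = √(L × P) = √(101.0699 × 98.0957) = 99.5717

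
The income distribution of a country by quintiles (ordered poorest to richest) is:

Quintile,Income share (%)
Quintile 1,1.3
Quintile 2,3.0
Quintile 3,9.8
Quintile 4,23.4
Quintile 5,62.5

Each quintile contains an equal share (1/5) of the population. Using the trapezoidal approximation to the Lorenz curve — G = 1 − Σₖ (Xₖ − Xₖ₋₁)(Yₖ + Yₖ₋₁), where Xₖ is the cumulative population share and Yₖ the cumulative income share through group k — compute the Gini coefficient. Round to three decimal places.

Cumulative income shares Yₖ: 0.0130, 0.0430, 0.1410, 0.3750, 1.0000
Σ (Xₖ−Xₖ₋₁)(Yₖ+Yₖ₋₁) = (1/5)(0.0130+0.0000) + (1/5)(0.0430+0.0130) + (1/5)(0.1410+0.0430) + (1/5)(0.3750+0.1410) + (1/5)(1.0000+0.3750)
  = 0.0026 + 0.0112 + 0.0368 + 0.1032 + 0.2750 = 0.4288
G = 1 − 0.4288 = 0.5712

0.571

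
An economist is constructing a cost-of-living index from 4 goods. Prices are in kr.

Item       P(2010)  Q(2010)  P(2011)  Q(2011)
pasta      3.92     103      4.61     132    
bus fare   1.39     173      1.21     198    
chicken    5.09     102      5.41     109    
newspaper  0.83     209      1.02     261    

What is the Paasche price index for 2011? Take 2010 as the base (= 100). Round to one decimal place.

Paasche price index uses current-period quantities as weights.
ΣP(2011)·Q(2011) = 4.61×132 + 1.21×198 + 5.41×109 + 1.02×261 = 608.52 + 239.58 + 589.69 + 266.22 = 1704.01
ΣP(2010)·Q(2011) = 3.92×132 + 1.39×198 + 5.09×109 + 0.83×261 = 517.44 + 275.22 + 554.81 + 216.63 = 1564.1
Index = 1704.01 / 1564.1 × 100 = 108.9451

108.9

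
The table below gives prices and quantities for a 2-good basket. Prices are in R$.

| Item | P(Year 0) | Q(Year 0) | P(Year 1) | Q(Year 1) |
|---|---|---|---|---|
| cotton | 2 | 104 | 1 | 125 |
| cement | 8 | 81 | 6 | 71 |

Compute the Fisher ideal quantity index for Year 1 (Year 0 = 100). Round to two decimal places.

94.47

Laspeyres component (base-period weights):
ΣP(Year 0)Q(Year 1) = 2×125 + 8×71 = 250 + 568 = 818
ΣP(Year 0)Q(Year 0) = 2×104 + 8×81 = 208 + 648 = 856
L = 818 / 856 × 100 = 95.5607
Paasche component (current-period weights):
ΣP(Year 1)Q(Year 1) = 1×125 + 6×71 = 125 + 426 = 551
ΣP(Year 1)Q(Year 0) = 1×104 + 6×81 = 104 + 486 = 590
P = 551 / 590 × 100 = 93.3898
Fisher = √(L × P) = √(95.5607 × 93.3898) = 94.4691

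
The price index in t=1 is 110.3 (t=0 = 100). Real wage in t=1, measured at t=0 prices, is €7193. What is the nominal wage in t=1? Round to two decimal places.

Nominal = Real × (Index/100) = 7193 × (110.3/100)
        = 7193 × 1.103 = 7933.8790

7933.88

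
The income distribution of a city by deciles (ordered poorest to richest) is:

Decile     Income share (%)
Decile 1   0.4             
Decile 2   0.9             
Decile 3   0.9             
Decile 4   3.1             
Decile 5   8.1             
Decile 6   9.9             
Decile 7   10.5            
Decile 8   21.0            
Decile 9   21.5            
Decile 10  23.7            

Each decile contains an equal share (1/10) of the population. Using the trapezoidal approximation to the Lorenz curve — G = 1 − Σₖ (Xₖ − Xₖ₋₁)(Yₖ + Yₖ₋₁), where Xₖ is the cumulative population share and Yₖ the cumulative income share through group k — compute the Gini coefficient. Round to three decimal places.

0.478

Cumulative income shares Yₖ: 0.0040, 0.0130, 0.0220, 0.0530, 0.1340, 0.2330, 0.3380, 0.5480, 0.7630, 1.0000
Σ (Xₖ−Xₖ₋₁)(Yₖ+Yₖ₋₁) = (1/10)(0.0040+0.0000) + (1/10)(0.0130+0.0040) + (1/10)(0.0220+0.0130) + (1/10)(0.0530+0.0220) + (1/10)(0.1340+0.0530) + (1/10)(0.2330+0.1340) + (1/10)(0.3380+0.2330) + (1/10)(0.5480+0.3380) + (1/10)(0.7630+0.5480) + (1/10)(1.0000+0.7630)
  = 0.0004 + 0.0017 + 0.0035 + 0.0075 + 0.0187 + 0.0367 + 0.0571 + 0.0886 + 0.1311 + 0.1763 = 0.5216
G = 1 − 0.5216 = 0.4784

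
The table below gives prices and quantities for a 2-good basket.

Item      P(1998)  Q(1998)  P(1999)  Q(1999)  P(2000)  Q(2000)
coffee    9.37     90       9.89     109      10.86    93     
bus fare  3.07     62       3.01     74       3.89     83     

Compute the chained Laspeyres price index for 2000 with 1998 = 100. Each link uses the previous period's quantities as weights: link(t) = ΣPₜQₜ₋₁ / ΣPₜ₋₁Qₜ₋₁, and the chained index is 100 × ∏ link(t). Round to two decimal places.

117.85

Link 1998→1999:
ΣP(1999)Q(1998) = 9.89×90 + 3.01×62 = 890.1 + 186.62 = 1076.72
ΣP(1998)Q(1998) = 9.37×90 + 3.07×62 = 843.3 + 190.34 = 1033.64
link = 1076.72/1033.64 = 1.041678
Link 1999→2000:
ΣP(2000)Q(1999) = 10.86×109 + 3.89×74 = 1183.74 + 287.86 = 1471.6
ΣP(1999)Q(1999) = 9.89×109 + 3.01×74 = 1078.01 + 222.74 = 1300.75
link = 1471.6/1300.75 = 1.131347
Chained index = 100 × 1.041678 × 1.131347 = 117.8500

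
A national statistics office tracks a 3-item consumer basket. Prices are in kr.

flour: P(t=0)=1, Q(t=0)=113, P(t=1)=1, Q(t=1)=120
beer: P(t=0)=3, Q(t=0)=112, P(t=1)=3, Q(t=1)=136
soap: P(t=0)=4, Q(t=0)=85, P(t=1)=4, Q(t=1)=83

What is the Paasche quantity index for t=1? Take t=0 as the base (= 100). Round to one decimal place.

Paasche quantity index uses current-period prices as weights.
ΣP(t=1)·Q(t=1) = 1×120 + 3×136 + 4×83 = 120 + 408 + 332 = 860
ΣP(t=1)·Q(t=0) = 1×113 + 3×112 + 4×85 = 113 + 336 + 340 = 789
Index = 860 / 789 × 100 = 108.9987

109.0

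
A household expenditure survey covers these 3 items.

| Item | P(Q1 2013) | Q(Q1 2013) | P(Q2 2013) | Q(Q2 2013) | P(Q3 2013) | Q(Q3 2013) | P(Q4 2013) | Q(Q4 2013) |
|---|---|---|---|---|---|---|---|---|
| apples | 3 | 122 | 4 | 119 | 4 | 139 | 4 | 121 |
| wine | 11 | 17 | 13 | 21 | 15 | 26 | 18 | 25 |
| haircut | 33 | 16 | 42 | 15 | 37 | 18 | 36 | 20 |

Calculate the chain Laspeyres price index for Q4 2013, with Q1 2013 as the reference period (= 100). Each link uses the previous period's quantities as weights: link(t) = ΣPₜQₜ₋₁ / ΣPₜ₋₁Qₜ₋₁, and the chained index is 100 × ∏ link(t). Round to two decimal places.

Link Q1 2013→Q2 2013:
ΣP(Q2 2013)Q(Q1 2013) = 4×122 + 13×17 + 42×16 = 488 + 221 + 672 = 1381
ΣP(Q1 2013)Q(Q1 2013) = 3×122 + 11×17 + 33×16 = 366 + 187 + 528 = 1081
link = 1381/1081 = 1.277521
Link Q2 2013→Q3 2013:
ΣP(Q3 2013)Q(Q2 2013) = 4×119 + 15×21 + 37×15 = 476 + 315 + 555 = 1346
ΣP(Q2 2013)Q(Q2 2013) = 4×119 + 13×21 + 42×15 = 476 + 273 + 630 = 1379
link = 1346/1379 = 0.976070
Link Q3 2013→Q4 2013:
ΣP(Q4 2013)Q(Q3 2013) = 4×139 + 18×26 + 36×18 = 556 + 468 + 648 = 1672
ΣP(Q3 2013)Q(Q3 2013) = 4×139 + 15×26 + 37×18 = 556 + 390 + 666 = 1612
link = 1672/1612 = 1.037221
Chained index = 100 × 1.277521 × 0.976070 × 1.037221 = 129.3362

129.34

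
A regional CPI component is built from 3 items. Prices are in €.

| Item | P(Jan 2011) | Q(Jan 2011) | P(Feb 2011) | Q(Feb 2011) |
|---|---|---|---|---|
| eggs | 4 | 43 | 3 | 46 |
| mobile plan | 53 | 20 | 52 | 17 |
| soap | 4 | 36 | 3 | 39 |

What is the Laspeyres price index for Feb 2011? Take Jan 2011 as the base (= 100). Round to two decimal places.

Laspeyres price index uses base-period quantities as weights.
ΣP(Feb 2011)·Q(Jan 2011) = 3×43 + 52×20 + 3×36 = 129 + 1040 + 108 = 1277
ΣP(Jan 2011)·Q(Jan 2011) = 4×43 + 53×20 + 4×36 = 172 + 1060 + 144 = 1376
Index = 1277 / 1376 × 100 = 92.8052

92.81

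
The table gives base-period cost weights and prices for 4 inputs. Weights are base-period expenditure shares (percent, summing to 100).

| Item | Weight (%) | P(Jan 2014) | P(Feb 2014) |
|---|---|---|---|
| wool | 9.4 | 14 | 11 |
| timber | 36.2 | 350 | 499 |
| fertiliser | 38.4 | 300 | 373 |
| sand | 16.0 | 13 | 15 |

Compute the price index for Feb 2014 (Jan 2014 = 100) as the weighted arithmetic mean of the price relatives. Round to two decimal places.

wool: 9.4 × (11/14) = 9.4 × 0.785714 = 7.3857
timber: 36.2 × (499/350) = 36.2 × 1.425714 = 51.6109
fertiliser: 38.4 × (373/300) = 38.4 × 1.243333 = 47.7440
sand: 16.0 × (15/13) = 16.0 × 1.153846 = 18.4615
Index = Σ wᵢ·(p₁ᵢ/p₀ᵢ) = 7.3857 + 51.6109 + 47.7440 + 18.4615 = 125.2021

125.20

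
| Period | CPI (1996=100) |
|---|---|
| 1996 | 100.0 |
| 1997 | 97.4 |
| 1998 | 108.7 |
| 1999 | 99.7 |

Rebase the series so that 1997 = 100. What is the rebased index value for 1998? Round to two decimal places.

Rebased(1998) = 108.7 / 97.4 × 100 = 111.6016

111.60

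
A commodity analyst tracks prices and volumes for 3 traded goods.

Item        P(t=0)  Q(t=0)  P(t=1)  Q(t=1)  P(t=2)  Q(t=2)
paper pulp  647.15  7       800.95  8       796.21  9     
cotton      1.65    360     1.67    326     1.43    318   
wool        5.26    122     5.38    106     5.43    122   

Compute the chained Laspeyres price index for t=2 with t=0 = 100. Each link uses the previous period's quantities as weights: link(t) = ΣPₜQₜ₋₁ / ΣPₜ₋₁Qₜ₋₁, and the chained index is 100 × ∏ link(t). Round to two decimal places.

117.30

Link t=0→t=1:
ΣP(t=1)Q(t=0) = 800.95×7 + 1.67×360 + 5.38×122 = 5606.65 + 601.2 + 656.36 = 6864.21
ΣP(t=0)Q(t=0) = 647.15×7 + 1.65×360 + 5.26×122 = 4530.05 + 594 + 641.72 = 5765.77
link = 6864.21/5765.77 = 1.190511
Link t=1→t=2:
ΣP(t=2)Q(t=1) = 796.21×8 + 1.43×326 + 5.43×106 = 6369.68 + 466.18 + 575.58 = 7411.44
ΣP(t=1)Q(t=1) = 800.95×8 + 1.67×326 + 5.38×106 = 6407.6 + 544.42 + 570.28 = 7522.3
link = 7411.44/7522.3 = 0.985262
Chained index = 100 × 1.190511 × 0.985262 = 117.2965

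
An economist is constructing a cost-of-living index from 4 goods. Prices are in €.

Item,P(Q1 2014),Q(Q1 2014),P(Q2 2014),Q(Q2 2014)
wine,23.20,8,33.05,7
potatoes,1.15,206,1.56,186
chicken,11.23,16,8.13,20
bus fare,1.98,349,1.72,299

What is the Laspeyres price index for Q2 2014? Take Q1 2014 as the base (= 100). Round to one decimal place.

101.8

Laspeyres price index uses base-period quantities as weights.
ΣP(Q2 2014)·Q(Q1 2014) = 33.05×8 + 1.56×206 + 8.13×16 + 1.72×349 = 264.4 + 321.36 + 130.08 + 600.28 = 1316.12
ΣP(Q1 2014)·Q(Q1 2014) = 23.20×8 + 1.15×206 + 11.23×16 + 1.98×349 = 185.6 + 236.9 + 179.68 + 691.02 = 1293.2
Index = 1316.12 / 1293.2 × 100 = 101.7723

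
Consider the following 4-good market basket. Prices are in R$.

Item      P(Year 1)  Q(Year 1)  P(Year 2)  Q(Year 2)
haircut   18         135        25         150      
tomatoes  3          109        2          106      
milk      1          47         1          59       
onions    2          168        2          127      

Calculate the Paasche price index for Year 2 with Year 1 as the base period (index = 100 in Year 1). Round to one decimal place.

Paasche price index uses current-period quantities as weights.
ΣP(Year 2)·Q(Year 2) = 25×150 + 2×106 + 1×59 + 2×127 = 3750 + 212 + 59 + 254 = 4275
ΣP(Year 1)·Q(Year 2) = 18×150 + 3×106 + 1×59 + 2×127 = 2700 + 318 + 59 + 254 = 3331
Index = 4275 / 3331 × 100 = 128.3398

128.3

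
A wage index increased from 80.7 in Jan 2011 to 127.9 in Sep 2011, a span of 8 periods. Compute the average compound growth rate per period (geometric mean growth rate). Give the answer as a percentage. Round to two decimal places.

5.93%

Growth factor = (127.9/80.7)^(1/8) = (1.584882)^(1/8) = 1.059253
Growth rate = 1.059253 − 1 = 0.059253 = 5.9253%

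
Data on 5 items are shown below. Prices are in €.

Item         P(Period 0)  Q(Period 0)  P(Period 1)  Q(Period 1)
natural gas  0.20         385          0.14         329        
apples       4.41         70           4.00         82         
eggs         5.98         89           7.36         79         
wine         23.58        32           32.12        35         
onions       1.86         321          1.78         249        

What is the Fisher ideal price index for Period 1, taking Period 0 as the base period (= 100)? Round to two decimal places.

Laspeyres component (base-period weights):
ΣP(Period 1)Q(Period 0) = 0.14×385 + 4.00×70 + 7.36×89 + 32.12×32 + 1.78×321 = 53.9 + 280 + 655.04 + 1027.84 + 571.38 = 2588.16
ΣP(Period 0)Q(Period 0) = 0.20×385 + 4.41×70 + 5.98×89 + 23.58×32 + 1.86×321 = 77 + 308.7 + 532.22 + 754.56 + 597.06 = 2269.54
L = 2588.16 / 2269.54 × 100 = 114.0390
Paasche component (current-period weights):
ΣP(Period 1)Q(Period 1) = 0.14×329 + 4.00×82 + 7.36×79 + 32.12×35 + 1.78×249 = 46.06 + 328 + 581.44 + 1124.2 + 443.22 = 2522.92
ΣP(Period 0)Q(Period 1) = 0.20×329 + 4.41×82 + 5.98×79 + 23.58×35 + 1.86×249 = 65.8 + 361.62 + 472.42 + 825.3 + 463.14 = 2188.28
P = 2522.92 / 2188.28 × 100 = 115.2924
Fisher = √(L × P) = √(114.0390 × 115.2924) = 114.6640

114.66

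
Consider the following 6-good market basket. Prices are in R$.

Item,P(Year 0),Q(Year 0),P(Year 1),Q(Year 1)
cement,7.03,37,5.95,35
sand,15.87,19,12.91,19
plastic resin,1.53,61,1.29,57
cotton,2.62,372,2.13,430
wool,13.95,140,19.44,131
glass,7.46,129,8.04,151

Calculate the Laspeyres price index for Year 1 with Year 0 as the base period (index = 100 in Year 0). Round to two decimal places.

112.11

Laspeyres price index uses base-period quantities as weights.
ΣP(Year 1)·Q(Year 0) = 5.95×37 + 12.91×19 + 1.29×61 + 2.13×372 + 19.44×140 + 8.04×129 = 220.15 + 245.29 + 78.69 + 792.36 + 2721.6 + 1037.16 = 5095.25
ΣP(Year 0)·Q(Year 0) = 7.03×37 + 15.87×19 + 1.53×61 + 2.62×372 + 13.95×140 + 7.46×129 = 260.11 + 301.53 + 93.33 + 974.64 + 1953 + 962.34 = 4544.95
Index = 5095.25 / 4544.95 × 100 = 112.1079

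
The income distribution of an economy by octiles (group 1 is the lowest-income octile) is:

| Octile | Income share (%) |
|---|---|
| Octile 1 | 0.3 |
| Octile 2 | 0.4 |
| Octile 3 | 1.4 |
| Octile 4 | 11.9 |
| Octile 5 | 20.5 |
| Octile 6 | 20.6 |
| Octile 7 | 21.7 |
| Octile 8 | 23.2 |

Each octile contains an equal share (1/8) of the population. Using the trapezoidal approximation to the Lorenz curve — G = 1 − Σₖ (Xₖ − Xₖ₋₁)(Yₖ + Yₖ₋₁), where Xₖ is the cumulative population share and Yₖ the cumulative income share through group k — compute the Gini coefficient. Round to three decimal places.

0.416

Cumulative income shares Yₖ: 0.0030, 0.0070, 0.0210, 0.1400, 0.3450, 0.5510, 0.7680, 1.0000
Σ (Xₖ−Xₖ₋₁)(Yₖ+Yₖ₋₁) = (1/8)(0.0030+0.0000) + (1/8)(0.0070+0.0030) + (1/8)(0.0210+0.0070) + (1/8)(0.1400+0.0210) + (1/8)(0.3450+0.1400) + (1/8)(0.5510+0.3450) + (1/8)(0.7680+0.5510) + (1/8)(1.0000+0.7680)
  = 0.0004 + 0.0013 + 0.0035 + 0.0201 + 0.0606 + 0.1120 + 0.1649 + 0.2210 = 0.5837
G = 1 − 0.5837 = 0.4163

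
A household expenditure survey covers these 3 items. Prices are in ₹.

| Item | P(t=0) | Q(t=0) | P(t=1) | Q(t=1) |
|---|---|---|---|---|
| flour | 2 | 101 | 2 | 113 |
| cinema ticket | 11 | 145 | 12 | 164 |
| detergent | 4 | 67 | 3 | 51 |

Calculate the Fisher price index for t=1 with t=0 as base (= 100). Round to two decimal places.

104.42

Laspeyres component (base-period weights):
ΣP(t=1)Q(t=0) = 2×101 + 12×145 + 3×67 = 202 + 1740 + 201 = 2143
ΣP(t=0)Q(t=0) = 2×101 + 11×145 + 4×67 = 202 + 1595 + 268 = 2065
L = 2143 / 2065 × 100 = 103.7772
Paasche component (current-period weights):
ΣP(t=1)Q(t=1) = 2×113 + 12×164 + 3×51 = 226 + 1968 + 153 = 2347
ΣP(t=0)Q(t=1) = 2×113 + 11×164 + 4×51 = 226 + 1804 + 204 = 2234
P = 2347 / 2234 × 100 = 105.0582
Fisher = √(L × P) = √(103.7772 × 105.0582) = 104.4158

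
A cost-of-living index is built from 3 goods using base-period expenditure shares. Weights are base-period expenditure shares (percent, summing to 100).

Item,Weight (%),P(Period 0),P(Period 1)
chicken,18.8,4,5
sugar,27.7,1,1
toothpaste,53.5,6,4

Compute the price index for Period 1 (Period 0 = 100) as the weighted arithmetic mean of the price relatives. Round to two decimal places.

chicken: 18.8 × (5/4) = 18.8 × 1.250000 = 23.5000
sugar: 27.7 × (1/1) = 27.7 × 1.000000 = 27.7000
toothpaste: 53.5 × (4/6) = 53.5 × 0.666667 = 35.6667
Index = Σ wᵢ·(p₁ᵢ/p₀ᵢ) = 23.5000 + 27.7000 + 35.6667 = 86.8667

86.87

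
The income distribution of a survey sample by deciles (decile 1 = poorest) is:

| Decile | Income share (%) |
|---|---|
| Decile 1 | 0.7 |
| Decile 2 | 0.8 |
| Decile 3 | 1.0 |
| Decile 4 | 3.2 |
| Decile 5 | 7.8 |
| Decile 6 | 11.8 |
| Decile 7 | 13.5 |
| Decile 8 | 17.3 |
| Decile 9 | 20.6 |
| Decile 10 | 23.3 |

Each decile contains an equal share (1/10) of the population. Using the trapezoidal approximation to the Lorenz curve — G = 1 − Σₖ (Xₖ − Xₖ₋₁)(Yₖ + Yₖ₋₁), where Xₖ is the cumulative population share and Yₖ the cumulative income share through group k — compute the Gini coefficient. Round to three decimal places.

0.458

Cumulative income shares Yₖ: 0.0070, 0.0150, 0.0250, 0.0570, 0.1350, 0.2530, 0.3880, 0.5610, 0.7670, 1.0000
Σ (Xₖ−Xₖ₋₁)(Yₖ+Yₖ₋₁) = (1/10)(0.0070+0.0000) + (1/10)(0.0150+0.0070) + (1/10)(0.0250+0.0150) + (1/10)(0.0570+0.0250) + (1/10)(0.1350+0.0570) + (1/10)(0.2530+0.1350) + (1/10)(0.3880+0.2530) + (1/10)(0.5610+0.3880) + (1/10)(0.7670+0.5610) + (1/10)(1.0000+0.7670)
  = 0.0007 + 0.0022 + 0.0040 + 0.0082 + 0.0192 + 0.0388 + 0.0641 + 0.0949 + 0.1328 + 0.1767 = 0.5416
G = 1 − 0.5416 = 0.4584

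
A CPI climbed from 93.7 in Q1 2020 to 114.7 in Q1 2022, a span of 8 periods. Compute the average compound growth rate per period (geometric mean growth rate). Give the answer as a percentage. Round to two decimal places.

Growth factor = (114.7/93.7)^(1/8) = (1.224120)^(1/8) = 1.025600
Growth rate = 1.025600 − 1 = 0.025600 = 2.5600%

2.56%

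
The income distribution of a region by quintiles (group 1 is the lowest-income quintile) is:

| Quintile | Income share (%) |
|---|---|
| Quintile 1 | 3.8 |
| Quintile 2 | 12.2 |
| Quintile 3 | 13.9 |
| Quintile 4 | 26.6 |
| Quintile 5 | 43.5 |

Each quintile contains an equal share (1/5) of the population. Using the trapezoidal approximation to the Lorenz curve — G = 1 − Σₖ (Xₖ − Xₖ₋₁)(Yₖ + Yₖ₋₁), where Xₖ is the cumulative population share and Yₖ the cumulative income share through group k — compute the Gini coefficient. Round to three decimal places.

Cumulative income shares Yₖ: 0.0380, 0.1600, 0.2990, 0.5650, 1.0000
Σ (Xₖ−Xₖ₋₁)(Yₖ+Yₖ₋₁) = (1/5)(0.0380+0.0000) + (1/5)(0.1600+0.0380) + (1/5)(0.2990+0.1600) + (1/5)(0.5650+0.2990) + (1/5)(1.0000+0.5650)
  = 0.0076 + 0.0396 + 0.0918 + 0.1728 + 0.3130 = 0.6248
G = 1 − 0.6248 = 0.3752

0.375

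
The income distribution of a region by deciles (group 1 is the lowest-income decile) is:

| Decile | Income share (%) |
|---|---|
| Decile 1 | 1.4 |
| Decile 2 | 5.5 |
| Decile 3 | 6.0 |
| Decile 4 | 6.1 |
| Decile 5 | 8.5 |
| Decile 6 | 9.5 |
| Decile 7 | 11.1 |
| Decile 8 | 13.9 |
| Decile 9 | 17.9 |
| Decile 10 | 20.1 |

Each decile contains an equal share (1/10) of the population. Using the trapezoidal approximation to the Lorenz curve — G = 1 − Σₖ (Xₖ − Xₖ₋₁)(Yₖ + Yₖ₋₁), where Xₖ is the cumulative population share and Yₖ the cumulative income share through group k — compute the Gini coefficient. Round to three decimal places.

0.311

Cumulative income shares Yₖ: 0.0140, 0.0690, 0.1290, 0.1900, 0.2750, 0.3700, 0.4810, 0.6200, 0.7990, 1.0000
Σ (Xₖ−Xₖ₋₁)(Yₖ+Yₖ₋₁) = (1/10)(0.0140+0.0000) + (1/10)(0.0690+0.0140) + (1/10)(0.1290+0.0690) + (1/10)(0.1900+0.1290) + (1/10)(0.2750+0.1900) + (1/10)(0.3700+0.2750) + (1/10)(0.4810+0.3700) + (1/10)(0.6200+0.4810) + (1/10)(0.7990+0.6200) + (1/10)(1.0000+0.7990)
  = 0.0014 + 0.0083 + 0.0198 + 0.0319 + 0.0465 + 0.0645 + 0.0851 + 0.1101 + 0.1419 + 0.1799 = 0.6894
G = 1 − 0.6894 = 0.3106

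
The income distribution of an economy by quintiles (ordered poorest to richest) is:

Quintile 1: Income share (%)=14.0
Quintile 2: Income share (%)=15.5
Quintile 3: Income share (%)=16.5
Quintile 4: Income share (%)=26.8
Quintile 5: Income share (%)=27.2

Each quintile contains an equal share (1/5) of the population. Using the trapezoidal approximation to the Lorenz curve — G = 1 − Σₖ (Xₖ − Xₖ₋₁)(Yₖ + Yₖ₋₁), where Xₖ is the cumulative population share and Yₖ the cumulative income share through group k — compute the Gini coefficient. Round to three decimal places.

Cumulative income shares Yₖ: 0.1400, 0.2950, 0.4600, 0.7280, 1.0000
Σ (Xₖ−Xₖ₋₁)(Yₖ+Yₖ₋₁) = (1/5)(0.1400+0.0000) + (1/5)(0.2950+0.1400) + (1/5)(0.4600+0.2950) + (1/5)(0.7280+0.4600) + (1/5)(1.0000+0.7280)
  = 0.0280 + 0.0870 + 0.1510 + 0.2376 + 0.3456 = 0.8492
G = 1 − 0.8492 = 0.1508

0.151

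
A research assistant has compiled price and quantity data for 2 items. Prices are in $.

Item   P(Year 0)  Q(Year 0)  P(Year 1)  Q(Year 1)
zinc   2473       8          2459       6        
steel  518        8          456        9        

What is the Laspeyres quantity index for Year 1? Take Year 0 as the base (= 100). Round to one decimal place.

81.5

Laspeyres quantity index uses base-period prices as weights.
ΣP(Year 0)·Q(Year 1) = 2473×6 + 518×9 = 14838 + 4662 = 19500
ΣP(Year 0)·Q(Year 0) = 2473×8 + 518×8 = 19784 + 4144 = 23928
Index = 19500 / 23928 × 100 = 81.4945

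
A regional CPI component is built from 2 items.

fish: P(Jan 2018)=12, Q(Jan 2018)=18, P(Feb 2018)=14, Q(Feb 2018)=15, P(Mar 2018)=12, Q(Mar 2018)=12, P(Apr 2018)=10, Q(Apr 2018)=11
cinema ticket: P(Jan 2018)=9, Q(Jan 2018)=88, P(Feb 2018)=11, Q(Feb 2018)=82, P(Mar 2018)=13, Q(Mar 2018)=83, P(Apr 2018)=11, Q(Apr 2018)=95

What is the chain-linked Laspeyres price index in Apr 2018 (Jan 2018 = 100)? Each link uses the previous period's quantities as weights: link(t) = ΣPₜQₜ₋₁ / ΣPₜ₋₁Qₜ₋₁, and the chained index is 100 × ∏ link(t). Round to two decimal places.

Link Jan 2018→Feb 2018:
ΣP(Feb 2018)Q(Jan 2018) = 14×18 + 11×88 = 252 + 968 = 1220
ΣP(Jan 2018)Q(Jan 2018) = 12×18 + 9×88 = 216 + 792 = 1008
link = 1220/1008 = 1.210317
Link Feb 2018→Mar 2018:
ΣP(Mar 2018)Q(Feb 2018) = 12×15 + 13×82 = 180 + 1066 = 1246
ΣP(Feb 2018)Q(Feb 2018) = 14×15 + 11×82 = 210 + 902 = 1112
link = 1246/1112 = 1.120504
Link Mar 2018→Apr 2018:
ΣP(Apr 2018)Q(Mar 2018) = 10×12 + 11×83 = 120 + 913 = 1033
ΣP(Mar 2018)Q(Mar 2018) = 12×12 + 13×83 = 144 + 1079 = 1223
link = 1033/1223 = 0.844644
Chained index = 100 × 1.210317 × 1.120504 × 0.844644 = 114.5477

114.55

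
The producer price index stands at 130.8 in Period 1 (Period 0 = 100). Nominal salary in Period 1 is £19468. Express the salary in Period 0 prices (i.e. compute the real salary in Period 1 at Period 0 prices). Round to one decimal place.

14883.8

Real = Nominal ÷ (Index/100) = 19468 ÷ (130.8/100)
     = 19468 ÷ 1.308 = 14883.7920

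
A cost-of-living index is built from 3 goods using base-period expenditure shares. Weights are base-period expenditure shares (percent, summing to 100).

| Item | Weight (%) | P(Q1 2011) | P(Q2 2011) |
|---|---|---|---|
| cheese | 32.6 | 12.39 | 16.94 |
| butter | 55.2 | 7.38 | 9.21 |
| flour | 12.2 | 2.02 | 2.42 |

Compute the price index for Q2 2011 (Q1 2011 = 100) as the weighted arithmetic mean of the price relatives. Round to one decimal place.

128.1

cheese: 32.6 × (16.94/12.39) = 32.6 × 1.367232 = 44.5718
butter: 55.2 × (9.21/7.38) = 55.2 × 1.247967 = 68.8878
flour: 12.2 × (2.42/2.02) = 12.2 × 1.198020 = 14.6158
Index = Σ wᵢ·(p₁ᵢ/p₀ᵢ) = 44.5718 + 68.8878 + 14.6158 = 128.0754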